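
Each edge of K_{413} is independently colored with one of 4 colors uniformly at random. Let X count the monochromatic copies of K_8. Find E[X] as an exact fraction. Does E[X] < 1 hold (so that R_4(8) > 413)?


E[X] = C(413, 8) · 4^{1 − 28} = 19609040195022817 · 4^{−27} = 19609040195022817/18014398509481984.
As a reduced fraction: E[X] = 19609040195022817/18014398509481984 ≈ 1.08852.
Is E[X] < 1? NO.
Since E[X] ≥ 1, the first-moment bound is inconclusive at n = 413; it does NOT by itself certify R_4(8) > 413.

E[X] = 19609040195022817/18014398509481984 ≈ 1.08852; E[X] ≥ 1; first-moment method inconclusive here.


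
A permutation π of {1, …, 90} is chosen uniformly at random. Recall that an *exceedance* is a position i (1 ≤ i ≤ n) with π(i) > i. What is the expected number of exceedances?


Write X = Σ_{i=1}^{90} X_i, where X_i = 1_{π(i) > i}.
For each fixed i, π(i) is uniform over {1, …, 90} (marginal of a uniform permutation), so P[π(i) > i] = (n − i)/n. Summing: Σ_{i=1}^{90} (n − i)/n = (0 + 1 + … + 89)/90 = 90(90 − 1)/(2·90) = (90 − 1)/2.
Hence E[X] = Σ_{i=1}^{90} (90 − i)/90 = 89/2 ≈ 44.50000.

E[X] = 89/2 = 44.50000.


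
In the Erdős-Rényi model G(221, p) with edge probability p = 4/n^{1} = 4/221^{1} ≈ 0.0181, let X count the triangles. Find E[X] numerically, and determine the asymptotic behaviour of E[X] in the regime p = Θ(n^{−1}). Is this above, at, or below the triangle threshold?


Number of potential triangles: C(221, 3) = 1774630.
Each occurs with probability p³ ≈ (0.0181)³ ≈ 5.9292963e-06.
By linearity: E[X] = C(221, 3)·p³ ≈ 1774630 · 5.9292963e-06 ≈ 10.52231.
Here α = 1, so p = 4/n is exactly at the triangle threshold p ~ 1/n. Asymptotically E[X] → c³/6 = 4³/6 = 32/3 ≈ 10.66667, a bounded constant. In this regime the triangle count is asymptotically Poisson(c³/6).

E[X] ≈ 10.52231; in regime p = Θ(1/n^{1}) E[X] stays bounded (at the triangle threshold p ~ 1/n).


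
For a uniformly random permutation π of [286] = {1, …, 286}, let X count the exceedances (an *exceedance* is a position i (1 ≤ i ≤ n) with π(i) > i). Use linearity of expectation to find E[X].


Write X = Σ_{i=1}^{286} X_i, where X_i = 1_{π(i) > i}.
For each fixed i, π(i) is uniform over {1, …, 286} (marginal of a uniform permutation), so P[π(i) > i] = (n − i)/n. Summing: Σ_{i=1}^{286} (n − i)/n = (0 + 1 + … + 285)/286 = 286(286 − 1)/(2·286) = (286 − 1)/2.
Hence E[X] = Σ_{i=1}^{286} (286 − i)/286 = 285/2 ≈ 142.50000.

E[X] = 285/2 = 142.50000.


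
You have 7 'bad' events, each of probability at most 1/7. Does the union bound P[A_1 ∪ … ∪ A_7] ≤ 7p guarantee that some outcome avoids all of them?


Union bound: P[∪_{i=1}^{7} A_i] ≤ Σ_i P[A_i] ≤ 7·p = 7·(1/7) = 1.
Numerically: 1 ≈ 1.000000.
Is 1 < 1? NO.
Since the bound 1 is ≥ 1, the union bound is uninformative here; it does NOT by itself certify existence.

7·p = 1 ≈ 1.000000; existence NOT certified by the union bound.


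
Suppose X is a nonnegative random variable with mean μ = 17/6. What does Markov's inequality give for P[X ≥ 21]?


μ = E[X] = 17/6, a = 21.
Markov: P[X ≥ 21] ≤ μ/a = (17/6)/21 = 17/126.
Numerically: ≈ 0.1349.
(Since a = 21 > μ = 2.8333, the bound 17/126 is < 1 and informative.)

P[X ≥ 21] ≤ 17/126 ≈ 0.1349.


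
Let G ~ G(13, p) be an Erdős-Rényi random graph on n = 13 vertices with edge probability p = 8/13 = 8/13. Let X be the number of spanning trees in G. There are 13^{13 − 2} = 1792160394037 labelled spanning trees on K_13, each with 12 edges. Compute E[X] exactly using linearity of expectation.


K_13 has 13^{13 − 2} = 1792160394037 labelled spanning trees.
For each such spanning tree H, let X_H = 1 if all 12 edges of H are present in G. Then P[X_H = 1] = p^{12} = (8/13)^{12} = 68719476736/23298085122481.
By linearity: E[X] = Σ_H E[X_H] = 1792160394037 · p^{12} = 1792160394037 · 68719476736/23298085122481 = 68719476736/13.
Numerically: E[X] ≈ 5.286e+09.

E[X] = 1792160394037 · (8/13)^{12} = 68719476736/13 ≈ 5.286e+09.


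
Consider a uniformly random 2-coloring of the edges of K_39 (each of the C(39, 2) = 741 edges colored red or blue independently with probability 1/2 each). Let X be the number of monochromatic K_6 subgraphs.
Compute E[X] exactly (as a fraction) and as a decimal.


Let X = Σ_S X_S over the C(39, 6) = 3262623 subsets S of size 6, where X_S = 1 if the K_6 on S is monochromatic.
For a fixed S, the K_6 on S has C(6, 2) = 15 edges. P[all 15 edges red] = (1/2)^15, and likewise for blue, so P[monochromatic] = 2·(1/2)^15 = 2^{1 − 15} = 1/16384.
Summing: E[X] = C(39, 6) · 2^{1 − 15} = 3262623 · 1/16384 = 3262623/16384.
Numerically: E[X] ≈ 199.134705.

E[X] = C(39,6)·2^(1−C(6,2)) = 3262623/16384 ≈ 199.134705.


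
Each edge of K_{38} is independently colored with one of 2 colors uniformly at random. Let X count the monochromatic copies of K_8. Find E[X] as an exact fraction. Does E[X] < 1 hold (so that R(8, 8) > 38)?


E[X] = C(38, 8) · 2^{1 − 28} = 48903492 · 2^{−27} = 48903492/134217728.
As a reduced fraction: E[X] = 12225873/33554432 ≈ 0.364.
Is E[X] < 1? YES.
Since E[X] < 1, there exists a 2-coloring of K_{38} with no monochromatic K_8; hence R(8, 8) > 38.

E[X] = 12225873/33554432 ≈ 0.364; E[X] < 1, so R(8, 8) > 38.


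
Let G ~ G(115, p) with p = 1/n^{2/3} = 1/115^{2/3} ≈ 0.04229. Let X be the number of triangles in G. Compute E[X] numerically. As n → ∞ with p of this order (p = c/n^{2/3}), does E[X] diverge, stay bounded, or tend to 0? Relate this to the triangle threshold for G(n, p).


Number of potential triangles: C(115, 3) = 246905.
Each occurs with probability p³ ≈ (0.04229)³ ≈ 7.561437e-05.
By linearity: E[X] = C(115, 3)·p³ ≈ 246905 · 7.561437e-05 ≈ 18.6696.
Since α = 2/3 < 1, p = c/n^{2/3} ≫ 1/n is above the triangle threshold p ~ 1/n. Asymptotically E[X] ~ (c³/6)·n^{3(1−α)} = (1³/6)·n^{1} → ∞; triangles are abundant w.h.p.

E[X] ≈ 18.6696; in regime p = Θ(1/n^{2/3}) E[X] diverges (above the triangle threshold p ~ 1/n).


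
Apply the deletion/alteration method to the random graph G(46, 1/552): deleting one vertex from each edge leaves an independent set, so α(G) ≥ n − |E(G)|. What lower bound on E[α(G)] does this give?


E[|E(G)|] = C(46, 2)·p = 1035 · (1/552) = 15/8.
E[α(G)] ≥ n − E[|E(G)|] = 46 − 15/8 = 353/8.
Numerically: ≈ 44.125.
(This is only a lower bound; the true E[α(G)] may be larger.)

E[α(G)] ≥ 353/8 ≈ 44.125.


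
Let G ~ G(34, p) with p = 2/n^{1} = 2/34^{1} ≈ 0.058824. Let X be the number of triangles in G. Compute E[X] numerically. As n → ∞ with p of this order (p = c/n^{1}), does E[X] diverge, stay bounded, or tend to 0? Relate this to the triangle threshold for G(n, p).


Number of potential triangles: C(34, 3) = 5984.
Each occurs with probability p³ ≈ (0.058824)³ ≈ 2.0354162e-04.
By linearity: E[X] = C(34, 3)·p³ ≈ 5984 · 2.0354162e-04 ≈ 1.21799.
Here α = 1, so p = 2/n is exactly at the triangle threshold p ~ 1/n. Asymptotically E[X] → c³/6 = 2³/6 = 4/3 ≈ 1.33333, a bounded constant. In this regime the triangle count is asymptotically Poisson(c³/6).

E[X] ≈ 1.21799; in regime p = Θ(1/n^{1}) E[X] stays bounded (at the triangle threshold p ~ 1/n).


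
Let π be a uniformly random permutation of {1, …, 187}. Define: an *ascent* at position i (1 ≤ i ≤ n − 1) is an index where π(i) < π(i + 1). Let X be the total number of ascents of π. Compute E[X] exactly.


Write X = Σ X_I over i = 1, …, 186, with X_I the indicator of one ascent.
There are 186 indicators.
For each fixed i, the pair (π(i), π(i+1)) is a uniformly random ordered pair of distinct values from {1, …, 187}; by symmetry P[π(i) < π(i+1)] = 1/2.
By linearity: E[X] = 186 · (1/2) = (187 − 1) · (1/2) = 93 ≈ 93.000.

E[X] = 93 = 93.000.


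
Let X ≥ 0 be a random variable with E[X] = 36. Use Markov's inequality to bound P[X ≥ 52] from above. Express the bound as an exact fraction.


μ = E[X] = 36, a = 52.
Markov: P[X ≥ 52] ≤ μ/a = (36)/52 = 9/13.
Numerically: ≈ 0.6923.
(Since a = 52 > μ = 36.0000, the bound 9/13 is < 1 and informative.)

P[X ≥ 52] ≤ 9/13 ≈ 0.6923.


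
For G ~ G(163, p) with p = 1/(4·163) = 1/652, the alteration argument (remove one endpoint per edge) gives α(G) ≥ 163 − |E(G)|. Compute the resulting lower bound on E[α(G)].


E[|E(G)|] = C(163, 2)·p = 13203 · (1/652) = 81/4.
E[α(G)] ≥ n − E[|E(G)|] = 163 − 81/4 = 571/4.
Numerically: ≈ 142.75000.
(This is only a lower bound; the true E[α(G)] may be larger.)

E[α(G)] ≥ 571/4 ≈ 142.75000.


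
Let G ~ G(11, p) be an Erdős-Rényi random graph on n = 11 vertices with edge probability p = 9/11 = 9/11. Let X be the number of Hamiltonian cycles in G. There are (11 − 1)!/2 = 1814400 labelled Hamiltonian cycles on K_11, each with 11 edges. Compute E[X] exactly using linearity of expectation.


K_11 has (11 − 1)!/2 = 1814400 labelled Hamiltonian cycles.
For each such Hamiltonian cycle H, let X_H = 1 if all 11 edges of H are present in G. Then P[X_H = 1] = p^{11} = (9/11)^{11} = 31381059609/285311670611.
By linearity: E[X] = Σ_H E[X_H] = 1814400 · p^{11} = 1814400 · 31381059609/285311670611 = 56937794554569600/285311670611.
Numerically: E[X] ≈ 1.9956e+05.

E[X] = 1814400 · (9/11)^{11} = 56937794554569600/285311670611 ≈ 1.9956e+05.


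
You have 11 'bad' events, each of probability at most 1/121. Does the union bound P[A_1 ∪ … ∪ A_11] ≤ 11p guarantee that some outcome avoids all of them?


Union bound: P[∪_{i=1}^{11} A_i] ≤ Σ_i P[A_i] ≤ 11·p = 11·(1/121) = 1/11.
Numerically: 1/11 ≈ 0.0909091.
Is 1/11 < 1? YES.
Since P[∪ A_i] ≤ 1/11 < 1, the complement has P[∩ A_i^c] ≥ 1 − 1/11 = 10/11 > 0, so some outcome avoids every A_i.

11·p = 1/11 ≈ 0.0909091; existence CERTIFIED by the union bound.


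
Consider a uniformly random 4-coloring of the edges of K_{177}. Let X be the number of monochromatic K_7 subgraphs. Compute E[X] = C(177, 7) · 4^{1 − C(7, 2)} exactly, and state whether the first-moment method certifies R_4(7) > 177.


E[X] = C(177, 7) · 4^{1 − 21} = 957664425960 · 4^{−20} = 957664425960/1099511627776.
As a reduced fraction: E[X] = 119708053245/137438953472 ≈ 0.87099.
Is E[X] < 1? YES.
Since E[X] < 1, there exists a 4-coloring of K_{177} with no monochromatic K_7; hence R_4(7) > 177.

E[X] = 119708053245/137438953472 ≈ 0.87099; E[X] < 1, so R_4(7) > 177.


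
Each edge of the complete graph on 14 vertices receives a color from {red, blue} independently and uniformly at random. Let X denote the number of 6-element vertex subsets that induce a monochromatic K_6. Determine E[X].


Let X = Σ_S X_S over the C(14, 6) = 3003 subsets S of size 6, where X_S = 1 if the K_6 on S is monochromatic.
For a fixed S, the K_6 on S has C(6, 2) = 15 edges. P[all 15 edges red] = (1/2)^15, and likewise for blue, so P[monochromatic] = 2·(1/2)^15 = 2^{1 − 15} = 1/16384.
By linearity of expectation: E[X] = C(14, 6) · 2^{1 − 15} = 3003 · 1/16384 = 3003/16384.
Numerically: E[X] ≈ 0.183.

E[X] = C(14,6)·2^(1−C(6,2)) = 3003/16384 ≈ 0.183.


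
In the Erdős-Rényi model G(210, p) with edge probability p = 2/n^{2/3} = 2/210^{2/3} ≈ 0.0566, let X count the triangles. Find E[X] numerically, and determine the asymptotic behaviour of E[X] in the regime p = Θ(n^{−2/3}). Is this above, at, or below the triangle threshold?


Number of potential triangles: C(210, 3) = 1521520.
Each occurs with probability p³ ≈ (0.0566)³ ≈ 1.81406e-04.
By linearity: E[X] = C(210, 3)·p³ ≈ 1521520 · 1.81406e-04 ≈ 276.013.
Since α = 2/3 < 1, p = c/n^{2/3} ≫ 1/n is above the triangle threshold p ~ 1/n. Asymptotically E[X] ~ (c³/6)·n^{3(1−α)} = (2³/6)·n^{1} → ∞; triangles are abundant w.h.p.

E[X] ≈ 276.013; in regime p = Θ(1/n^{2/3}) E[X] diverges (above the triangle threshold p ~ 1/n).


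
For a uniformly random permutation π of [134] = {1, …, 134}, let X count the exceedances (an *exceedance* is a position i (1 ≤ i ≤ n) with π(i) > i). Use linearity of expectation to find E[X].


Write X = Σ_{i=1}^{134} X_i, where X_i = 1_{π(i) > i}.
For each fixed i, π(i) is uniform over {1, …, 134} (marginal of a uniform permutation), so P[π(i) > i] = (n − i)/n. Summing: Σ_{i=1}^{134} (n − i)/n = (0 + 1 + … + 133)/134 = 134(134 − 1)/(2·134) = (134 − 1)/2.
Hence E[X] = Σ_{i=1}^{134} (134 − i)/134 = 133/2 ≈ 66.500.

E[X] = 133/2 = 66.500.


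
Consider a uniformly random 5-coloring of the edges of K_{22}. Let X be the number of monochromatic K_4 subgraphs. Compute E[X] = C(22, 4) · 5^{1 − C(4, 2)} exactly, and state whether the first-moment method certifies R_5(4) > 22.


E[X] = C(22, 4) · 5^{1 − 6} = 7315 · 5^{−5} = 7315/3125.
As a reduced fraction: E[X] = 1463/625 ≈ 2.3408.
Is E[X] < 1? NO.
Since E[X] ≥ 1, the first-moment bound is inconclusive at n = 22; it does NOT by itself certify R_5(4) > 22.

E[X] = 1463/625 ≈ 2.3408; E[X] ≥ 1; first-moment method inconclusive here.


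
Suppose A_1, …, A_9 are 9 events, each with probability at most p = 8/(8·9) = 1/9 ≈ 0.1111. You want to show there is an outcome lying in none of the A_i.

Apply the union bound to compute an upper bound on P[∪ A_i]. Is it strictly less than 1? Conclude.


Union bound: P[∪_{i=1}^{9} A_i] ≤ Σ_i P[A_i] ≤ 9·p = 9·(1/9) = 1.
Numerically: 1 ≈ 1.0000.
Is 1 < 1? NO.
Since the bound 1 is ≥ 1, the union bound is uninformative here; it does NOT by itself certify existence.

9·p = 1 ≈ 1.0000; existence NOT certified by the union bound.


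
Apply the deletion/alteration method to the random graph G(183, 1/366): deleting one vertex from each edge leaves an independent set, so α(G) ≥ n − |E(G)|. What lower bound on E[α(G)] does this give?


E[|E(G)|] = C(183, 2)·p = 16653 · (1/366) = 91/2.
E[α(G)] ≥ n − E[|E(G)|] = 183 − 91/2 = 275/2.
Numerically: ≈ 137.500.
(This is only a lower bound; the true E[α(G)] may be larger.)

E[α(G)] ≥ 275/2 ≈ 137.500.


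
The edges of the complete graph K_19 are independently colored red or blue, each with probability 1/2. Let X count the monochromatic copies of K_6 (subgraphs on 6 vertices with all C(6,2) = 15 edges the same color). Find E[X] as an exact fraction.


Let X = Σ_S X_S over the C(19, 6) = 27132 subsets S of size 6, where X_S = 1 if the K_6 on S is monochromatic.
For a fixed S, the K_6 on S has C(6, 2) = 15 edges. P[all 15 edges red] = (1/2)^15, and likewise for blue, so P[monochromatic] = 2·(1/2)^15 = 2^{1 − 15} = 1/16384.
By linearity of expectation: E[X] = C(19, 6) · 2^{1 − 15} = 27132 · 1/16384 = 6783/4096.
Numerically: E[X] ≈ 1.656006.

E[X] = C(19,6)·2^(1−C(6,2)) = 6783/4096 ≈ 1.656006.


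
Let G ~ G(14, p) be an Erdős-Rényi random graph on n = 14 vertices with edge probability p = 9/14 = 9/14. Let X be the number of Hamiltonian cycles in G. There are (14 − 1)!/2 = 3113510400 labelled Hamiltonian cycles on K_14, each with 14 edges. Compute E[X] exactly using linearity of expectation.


K_14 has (14 − 1)!/2 = 3113510400 labelled Hamiltonian cycles.
For each such Hamiltonian cycle H, let X_H = 1 if all 14 edges of H are present in G. Then P[X_H = 1] = p^{14} = (9/14)^{14} = 22876792454961/11112006825558016.
By linearity: E[X] = Σ_H E[X_H] = 3113510400 · p^{14} = 3113510400 · 22876792454961/11112006825558016 = 19873641525435994725/3100448333024.
Numerically: E[X] ≈ 6.40993e+06.

E[X] = 3113510400 · (9/14)^{14} = 19873641525435994725/3100448333024 ≈ 6.40993e+06.


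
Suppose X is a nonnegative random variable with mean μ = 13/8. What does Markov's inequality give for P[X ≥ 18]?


μ = E[X] = 13/8, a = 18.
Markov: P[X ≥ 18] ≤ μ/a = (13/8)/18 = 13/144.
Numerically: ≈ 0.090278.
(Since a = 18 > μ = 1.625000, the bound 13/144 is < 1 and informative.)

P[X ≥ 18] ≤ 13/144 ≈ 0.090278.


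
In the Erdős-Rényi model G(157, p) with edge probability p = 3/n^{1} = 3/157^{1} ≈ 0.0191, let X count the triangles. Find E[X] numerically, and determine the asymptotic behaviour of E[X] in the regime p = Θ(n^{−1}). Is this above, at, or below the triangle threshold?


Number of potential triangles: C(157, 3) = 632710.
Each occurs with probability p³ ≈ (0.0191)³ ≈ 6.97694e-06.
By linearity: E[X] = C(157, 3)·p³ ≈ 632710 · 6.97694e-06 ≈ 4.414.
Here α = 1, so p = 3/n is exactly at the triangle threshold p ~ 1/n. Asymptotically E[X] → c³/6 = 3³/6 = 9/2 ≈ 4.500, a bounded constant. In this regime the triangle count is asymptotically Poisson(c³/6).

E[X] ≈ 4.414; in regime p = Θ(1/n^{1}) E[X] stays bounded (at the triangle threshold p ~ 1/n).


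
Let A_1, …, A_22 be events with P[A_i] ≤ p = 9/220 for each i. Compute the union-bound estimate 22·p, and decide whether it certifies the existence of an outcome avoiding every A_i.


Union bound: P[∪_{i=1}^{22} A_i] ≤ Σ_i P[A_i] ≤ 22·p = 22·(9/220) = 9/10.
Numerically: 9/10 ≈ 0.90000.
Is 9/10 < 1? YES.
Since P[∪ A_i] ≤ 9/10 < 1, the complement has P[∩ A_i^c] ≥ 1 − 9/10 = 1/10 > 0, so some outcome avoids every A_i.

22·p = 9/10 ≈ 0.90000; existence CERTIFIED by the union bound.


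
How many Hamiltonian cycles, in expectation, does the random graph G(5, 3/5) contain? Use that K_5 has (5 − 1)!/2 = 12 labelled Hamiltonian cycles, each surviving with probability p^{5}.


K_5 has (5 − 1)!/2 = 12 labelled Hamiltonian cycles.
For each such Hamiltonian cycle H, let X_H = 1 if all 5 edges of H are present in G. Then P[X_H = 1] = p^{5} = (3/5)^{5} = 243/3125.
By linearity of expectation: E[X] = Σ_H E[X_H] = 12 · p^{5} = 12 · 243/3125 = 2916/3125.
Numerically: E[X] ≈ 0.93312.

E[X] = 12 · (3/5)^{5} = 2916/3125 ≈ 0.93312.


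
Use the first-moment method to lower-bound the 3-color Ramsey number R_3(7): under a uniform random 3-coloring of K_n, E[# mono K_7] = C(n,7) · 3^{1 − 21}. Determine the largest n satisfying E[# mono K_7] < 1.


We need C(n, 7) · 3^{1 − 21} < 1, i.e. C(n, 7) < 3^{21 − 1} = 3486784401.
Check values of n near the boundary:
  n = 79: C(79, 7) = 2898753715; 2898753715 < 3486784401? YES
  n = 80: C(80, 7) = 3176716400; 3176716400 < 3486784401? YES
  n = 81: C(81, 7) = 3477216600; 3477216600 < 3486784401? YES
  n = 82: C(82, 7) = 3801756816; 3801756816 < 3486784401? NO
  n = 83: C(83, 7) = 4151918628; 4151918628 < 3486784401? NO
  n = 84: C(84, 7) = 4529365776; 4529365776 < 3486784401? NO
The largest n with C(n, 7) < 3486784401 is n = 81 (where E[X] = 42928600/43046721 ≈ 0.9973). Hence R_3(7) > 81, i.e. R_3(7) ≥ 82.

Largest n = 81; hence R_3(7) > 81.


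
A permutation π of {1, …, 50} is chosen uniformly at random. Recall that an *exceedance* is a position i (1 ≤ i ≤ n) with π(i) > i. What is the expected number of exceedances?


Write X = Σ_{i=1}^{50} X_i, where X_i = 1_{π(i) > i}.
For each fixed i, π(i) is uniform over {1, …, 50} (marginal of a uniform permutation), so P[π(i) > i] = (n − i)/n. Summing: Σ_{i=1}^{50} (n − i)/n = (0 + 1 + … + 49)/50 = 50(50 − 1)/(2·50) = (50 − 1)/2.
Hence E[X] = Σ_{i=1}^{50} (50 − i)/50 = 49/2 ≈ 24.50000.

E[X] = 49/2 = 24.50000.


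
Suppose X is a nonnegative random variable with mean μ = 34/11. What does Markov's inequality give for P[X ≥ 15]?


μ = E[X] = 34/11, a = 15.
Markov: P[X ≥ 15] ≤ μ/a = (34/11)/15 = 34/165.
Numerically: ≈ 0.20606.
(Since a = 15 > μ = 3.09091, the bound 34/165 is < 1 and informative.)

P[X ≥ 15] ≤ 34/165 ≈ 0.20606.


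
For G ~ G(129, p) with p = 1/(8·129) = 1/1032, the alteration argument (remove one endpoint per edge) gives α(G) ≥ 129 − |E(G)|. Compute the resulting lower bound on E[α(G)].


E[|E(G)|] = C(129, 2)·p = 8256 · (1/1032) = 8.
E[α(G)] ≥ n − E[|E(G)|] = 129 − 8 = 121.
Numerically: ≈ 121.000.
(This is only a lower bound; the true E[α(G)] may be larger.)

E[α(G)] ≥ 121 ≈ 121.000.


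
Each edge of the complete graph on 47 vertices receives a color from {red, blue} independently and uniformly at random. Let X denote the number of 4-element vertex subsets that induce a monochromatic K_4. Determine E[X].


Let X = Σ_S X_S over the C(47, 4) = 178365 subsets S of size 4, where X_S = 1 if the K_4 on S is monochromatic.
For a fixed S, the K_4 on S has C(4, 2) = 6 edges. P[all 6 edges red] = (1/2)^6, and likewise for blue, so P[monochromatic] = 2·(1/2)^6 = 2^{1 − 6} = 1/32.
Summing: E[X] = C(47, 4) · 2^{1 − 6} = 178365 · 1/32 = 178365/32.
Numerically: E[X] ≈ 5573.9062.

E[X] = C(47,4)·2^(1−C(4,2)) = 178365/32 ≈ 5573.9062.


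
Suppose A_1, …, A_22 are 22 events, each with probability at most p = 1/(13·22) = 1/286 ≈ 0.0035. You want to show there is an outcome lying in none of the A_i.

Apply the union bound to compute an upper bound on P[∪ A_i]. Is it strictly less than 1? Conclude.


Union bound: P[∪_{i=1}^{22} A_i] ≤ Σ_i P[A_i] ≤ 22·p = 22·(1/286) = 1/13.
Numerically: 1/13 ≈ 0.0769.
Is 1/13 < 1? YES.
Since P[∪ A_i] ≤ 1/13 < 1, the complement has P[∩ A_i^c] ≥ 1 − 1/13 = 12/13 > 0, so some outcome avoids every A_i.

22·p = 1/13 ≈ 0.0769; existence CERTIFIED by the union bound.


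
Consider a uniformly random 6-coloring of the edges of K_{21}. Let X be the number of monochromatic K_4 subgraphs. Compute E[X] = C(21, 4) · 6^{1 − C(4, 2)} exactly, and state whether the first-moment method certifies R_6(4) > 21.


E[X] = C(21, 4) · 6^{1 − 6} = 5985 · 6^{−5} = 5985/7776.
As a reduced fraction: E[X] = 665/864 ≈ 0.769676.
Is E[X] < 1? YES.
Since E[X] < 1, there exists a 6-coloring of K_{21} with no monochromatic K_4; hence R_6(4) > 21.

E[X] = 665/864 ≈ 0.769676; E[X] < 1, so R_6(4) > 21.


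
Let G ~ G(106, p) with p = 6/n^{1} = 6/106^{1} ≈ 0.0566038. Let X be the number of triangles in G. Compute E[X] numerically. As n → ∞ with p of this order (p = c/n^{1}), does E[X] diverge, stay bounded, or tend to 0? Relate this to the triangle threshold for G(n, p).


Number of potential triangles: C(106, 3) = 192920.
Each occurs with probability p³ ≈ (0.0566038)³ ≈ 1.81357765e-04.
By linearity: E[X] = C(106, 3)·p³ ≈ 192920 · 1.81357765e-04 ≈ 34.987540.
Here α = 1, so p = 6/n is exactly at the triangle threshold p ~ 1/n. Asymptotically E[X] → c³/6 = 6³/6 = 36 ≈ 36.000000, a bounded constant. In this regime the triangle count is asymptotically Poisson(c³/6).

E[X] ≈ 34.987540; in regime p = Θ(1/n^{1}) E[X] stays bounded (at the triangle threshold p ~ 1/n).


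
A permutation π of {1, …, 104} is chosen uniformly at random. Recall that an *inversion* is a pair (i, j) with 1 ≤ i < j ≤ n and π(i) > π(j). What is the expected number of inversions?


Write X = Σ X_I over the C(104, 2) = 5356 pairs i < j, with X_I the indicator of one inversion.
There are 5356 indicators.
For each fixed pair i < j, the values π(i) and π(j) are two distinct elements of {1, …, 104} in uniformly random order; by symmetry P[π(i) > π(j)] = 1/2.
By linearity: E[X] = 5356 · (1/2) = C(104, 2) · (1/2) = 5356/2 = 2678 ≈ 2678.000.

E[X] = 2678 = 2678.000.


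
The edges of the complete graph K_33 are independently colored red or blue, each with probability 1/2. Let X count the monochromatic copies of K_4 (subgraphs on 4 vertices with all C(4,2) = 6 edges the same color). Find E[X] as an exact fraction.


Let X = Σ_S X_S over the C(33, 4) = 40920 subsets S of size 4, where X_S = 1 if the K_4 on S is monochromatic.
For a fixed S, the K_4 on S has C(4, 2) = 6 edges. P[all 6 edges red] = (1/2)^6, and likewise for blue, so P[monochromatic] = 2·(1/2)^6 = 2^{1 − 6} = 1/32.
Summing: E[X] = C(33, 4) · 2^{1 − 6} = 40920 · 1/32 = 5115/4.
Numerically: E[X] ≈ 1278.750000.

E[X] = C(33,4)·2^(1−C(4,2)) = 5115/4 ≈ 1278.750000.


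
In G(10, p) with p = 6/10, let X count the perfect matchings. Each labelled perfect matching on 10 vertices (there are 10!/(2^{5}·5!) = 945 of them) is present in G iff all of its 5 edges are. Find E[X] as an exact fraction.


K_10 has 10!/(2^{5}·5!) = 945 labelled perfect matchings.
For each such perfect matching H, let X_H = 1 if all 5 edges of H are present in G. Then P[X_H = 1] = p^{5} = (3/5)^{5} = 243/3125.
By linearity: E[X] = Σ_H E[X_H] = 945 · p^{5} = 945 · 243/3125 = 45927/625.
Numerically: E[X] ≈ 73.483.

E[X] = 945 · (3/5)^{5} = 45927/625 ≈ 73.483.


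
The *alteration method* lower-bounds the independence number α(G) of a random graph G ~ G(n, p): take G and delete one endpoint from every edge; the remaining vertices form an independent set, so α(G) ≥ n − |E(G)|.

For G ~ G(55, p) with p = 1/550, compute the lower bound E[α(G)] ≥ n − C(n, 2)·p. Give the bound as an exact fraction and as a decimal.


E[|E(G)|] = C(55, 2)·p = 1485 · (1/550) = 27/10.
E[α(G)] ≥ n − E[|E(G)|] = 55 − 27/10 = 523/10.
Numerically: ≈ 52.300.
(This is only a lower bound; the true E[α(G)] may be larger.)

E[α(G)] ≥ 523/10 ≈ 52.300.


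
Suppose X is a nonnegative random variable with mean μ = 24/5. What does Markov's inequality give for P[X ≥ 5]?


μ = E[X] = 24/5, a = 5.
Markov: P[X ≥ 5] ≤ μ/a = (24/5)/5 = 24/25.
Numerically: ≈ 0.960000.
(Since a = 5 > μ = 4.800000, the bound 24/25 is < 1 and informative.)

P[X ≥ 5] ≤ 24/25 ≈ 0.960000.


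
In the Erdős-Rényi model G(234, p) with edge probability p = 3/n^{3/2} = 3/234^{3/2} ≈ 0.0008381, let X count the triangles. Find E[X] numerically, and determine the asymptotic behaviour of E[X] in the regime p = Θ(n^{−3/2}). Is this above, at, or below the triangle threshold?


Number of potential triangles: C(234, 3) = 2108184.
Each occurs with probability p³ ≈ (0.0008381)³ ≈ 5.886978e-10.
By linearity: E[X] = C(234, 3)·p³ ≈ 2108184 · 5.886978e-10 ≈ 0.0012.
Since α = 3/2 > 1, p = c/n^{3/2} = o(1/n) is below the triangle threshold p ~ 1/n. Asymptotically E[X] ~ (c³/6)·n^{3(1−α)} = (3³/6)·n^{-1.5} → 0, so by Markov's inequality G has no triangles w.h.p.

E[X] ≈ 0.0012; in regime p = Θ(1/n^{3/2}) E[X] tends to 0 (below the triangle threshold p ~ 1/n).


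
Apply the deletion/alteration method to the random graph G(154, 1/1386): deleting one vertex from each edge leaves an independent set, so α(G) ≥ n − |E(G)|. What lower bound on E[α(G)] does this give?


E[|E(G)|] = C(154, 2)·p = 11781 · (1/1386) = 17/2.
E[α(G)] ≥ n − E[|E(G)|] = 154 − 17/2 = 291/2.
Numerically: ≈ 145.500000.
(This is only a lower bound; the true E[α(G)] may be larger.)

E[α(G)] ≥ 291/2 ≈ 145.500000.


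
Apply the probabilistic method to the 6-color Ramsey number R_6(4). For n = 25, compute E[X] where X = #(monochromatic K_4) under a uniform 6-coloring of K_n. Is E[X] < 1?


E[X] = C(25, 4) · 6^{1 − 6} = 12650 · 6^{−5} = 12650/7776.
As a reduced fraction: E[X] = 6325/3888 ≈ 1.627.
Is E[X] < 1? NO.
Since E[X] ≥ 1, the first-moment bound is inconclusive at n = 25; it does NOT by itself certify R_6(4) > 25.

E[X] = 6325/3888 ≈ 1.627; E[X] ≥ 1; first-moment method inconclusive here.


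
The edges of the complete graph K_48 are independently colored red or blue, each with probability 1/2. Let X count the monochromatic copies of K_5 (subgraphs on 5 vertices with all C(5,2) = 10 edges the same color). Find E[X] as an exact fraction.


Let X = Σ_S X_S over the C(48, 5) = 1712304 subsets S of size 5, where X_S = 1 if the K_5 on S is monochromatic.
For a fixed S, the K_5 on S has C(5, 2) = 10 edges. P[all 10 edges red] = (1/2)^10, and likewise for blue, so P[monochromatic] = 2·(1/2)^10 = 2^{1 − 10} = 1/512.
Summing: E[X] = C(48, 5) · 2^{1 − 10} = 1712304 · 1/512 = 107019/32.
Numerically: E[X] ≈ 3344.34375.

E[X] = C(48,5)·2^(1−C(5,2)) = 107019/32 ≈ 3344.34375.


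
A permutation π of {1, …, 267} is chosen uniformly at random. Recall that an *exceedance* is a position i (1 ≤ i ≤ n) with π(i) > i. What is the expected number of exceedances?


Write X = Σ_{i=1}^{267} X_i, where X_i = 1_{π(i) > i}.
For each fixed i, π(i) is uniform over {1, …, 267} (marginal of a uniform permutation), so P[π(i) > i] = (n − i)/n. Summing: Σ_{i=1}^{267} (n − i)/n = (0 + 1 + … + 266)/267 = 267(267 − 1)/(2·267) = (267 − 1)/2.
Hence E[X] = Σ_{i=1}^{267} (267 − i)/267 = 133 ≈ 133.000.

E[X] = 133 = 133.000.


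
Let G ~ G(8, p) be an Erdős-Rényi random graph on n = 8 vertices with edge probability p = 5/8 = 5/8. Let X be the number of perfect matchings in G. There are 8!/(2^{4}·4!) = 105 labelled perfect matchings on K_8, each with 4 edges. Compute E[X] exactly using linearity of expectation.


K_8 has 8!/(2^{4}·4!) = 105 labelled perfect matchings.
For each such perfect matching H, let X_H = 1 if all 4 edges of H are present in G. Then P[X_H = 1] = p^{4} = (5/8)^{4} = 625/4096.
By linearity of expectation: E[X] = Σ_H E[X_H] = 105 · p^{4} = 105 · 625/4096 = 65625/4096.
Numerically: E[X] ≈ 16.

E[X] = 105 · (5/8)^{4} = 65625/4096 ≈ 16.


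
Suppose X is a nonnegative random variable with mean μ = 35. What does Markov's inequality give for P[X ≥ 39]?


μ = E[X] = 35, a = 39.
Markov: P[X ≥ 39] ≤ μ/a = (35)/39 = 35/39.
Numerically: ≈ 0.8974.
(Since a = 39 > μ = 35.0000, the bound 35/39 is < 1 and informative.)

P[X ≥ 39] ≤ 35/39 ≈ 0.8974.


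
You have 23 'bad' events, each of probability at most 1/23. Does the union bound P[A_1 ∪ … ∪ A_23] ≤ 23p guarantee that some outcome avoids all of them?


Union bound: P[∪_{i=1}^{23} A_i] ≤ Σ_i P[A_i] ≤ 23·p = 23·(1/23) = 1.
Numerically: 1 ≈ 1.0000.
Is 1 < 1? NO.
Since the bound 1 is ≥ 1, the union bound is uninformative here; it does NOT by itself certify existence.

23·p = 1 ≈ 1.0000; existence NOT certified by the union bound.


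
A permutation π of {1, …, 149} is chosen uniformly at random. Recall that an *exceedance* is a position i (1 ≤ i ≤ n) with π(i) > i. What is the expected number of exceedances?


Write X = Σ_{i=1}^{149} X_i, where X_i = 1_{π(i) > i}.
For each fixed i, π(i) is uniform over {1, …, 149} (marginal of a uniform permutation), so P[π(i) > i] = (n − i)/n. Summing: Σ_{i=1}^{149} (n − i)/n = (0 + 1 + … + 148)/149 = 149(149 − 1)/(2·149) = (149 − 1)/2.
Hence E[X] = Σ_{i=1}^{149} (149 − i)/149 = 74 ≈ 74.00000.

E[X] = 74 = 74.00000.


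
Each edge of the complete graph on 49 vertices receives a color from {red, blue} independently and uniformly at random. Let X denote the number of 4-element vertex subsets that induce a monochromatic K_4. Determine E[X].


Let X = Σ_S X_S over the C(49, 4) = 211876 subsets S of size 4, where X_S = 1 if the K_4 on S is monochromatic.
For a fixed S, the K_4 on S has C(4, 2) = 6 edges. P[all 6 edges red] = (1/2)^6, and likewise for blue, so P[monochromatic] = 2·(1/2)^6 = 2^{1 − 6} = 1/32.
Summing: E[X] = C(49, 4) · 2^{1 − 6} = 211876 · 1/32 = 52969/8.
Numerically: E[X] ≈ 6621.125000.

E[X] = C(49,4)·2^(1−C(4,2)) = 52969/8 ≈ 6621.125000.


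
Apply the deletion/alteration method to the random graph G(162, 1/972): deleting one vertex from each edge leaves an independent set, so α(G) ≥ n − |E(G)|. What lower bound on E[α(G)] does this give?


E[|E(G)|] = C(162, 2)·p = 13041 · (1/972) = 161/12.
E[α(G)] ≥ n − E[|E(G)|] = 162 − 161/12 = 1783/12.
Numerically: ≈ 148.583.
(This is only a lower bound; the true E[α(G)] may be larger.)

E[α(G)] ≥ 1783/12 ≈ 148.583.


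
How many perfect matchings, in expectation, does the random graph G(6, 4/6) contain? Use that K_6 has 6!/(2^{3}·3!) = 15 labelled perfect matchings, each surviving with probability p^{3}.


K_6 has 6!/(2^{3}·3!) = 15 labelled perfect matchings.
For each such perfect matching H, let X_H = 1 if all 3 edges of H are present in G. Then P[X_H = 1] = p^{3} = (2/3)^{3} = 8/27.
Summing the indicators: E[X] = Σ_H E[X_H] = 15 · p^{3} = 15 · 8/27 = 40/9.
Numerically: E[X] ≈ 4.4444.

E[X] = 15 · (2/3)^{3} = 40/9 ≈ 4.4444.


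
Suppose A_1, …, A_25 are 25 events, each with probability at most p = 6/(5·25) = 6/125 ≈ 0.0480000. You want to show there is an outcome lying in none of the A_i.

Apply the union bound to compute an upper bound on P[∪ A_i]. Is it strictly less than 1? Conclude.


Union bound: P[∪_{i=1}^{25} A_i] ≤ Σ_i P[A_i] ≤ 25·p = 25·(6/125) = 6/5.
Numerically: 6/5 ≈ 1.2000000.
Is 6/5 < 1? NO.
Since the bound 6/5 is ≥ 1, the union bound is uninformative here; it does NOT by itself certify existence.

25·p = 6/5 ≈ 1.2000000; existence NOT certified by the union bound.


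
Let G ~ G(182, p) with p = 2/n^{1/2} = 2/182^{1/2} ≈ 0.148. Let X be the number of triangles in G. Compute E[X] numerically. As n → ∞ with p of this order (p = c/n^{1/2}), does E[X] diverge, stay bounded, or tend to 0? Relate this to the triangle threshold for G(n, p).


Number of potential triangles: C(182, 3) = 988260.
Each occurs with probability p³ ≈ (0.148)³ ≈ 3.25824e-03.
By linearity: E[X] = C(182, 3)·p³ ≈ 988260 · 3.25824e-03 ≈ 3219.987.
Since α = 1/2 < 1, p = c/n^{1/2} ≫ 1/n is above the triangle threshold p ~ 1/n. Asymptotically E[X] ~ (c³/6)·n^{3(1−α)} = (2³/6)·n^{1.5} → ∞; triangles are abundant w.h.p.

E[X] ≈ 3219.987; in regime p = Θ(1/n^{1/2}) E[X] diverges (above the triangle threshold p ~ 1/n).


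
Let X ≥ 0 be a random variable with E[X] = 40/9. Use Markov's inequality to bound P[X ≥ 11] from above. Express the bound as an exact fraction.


μ = E[X] = 40/9, a = 11.
Markov: P[X ≥ 11] ≤ μ/a = (40/9)/11 = 40/99.
Numerically: ≈ 0.404.
(Since a = 11 > μ = 4.444, the bound 40/99 is < 1 and informative.)

P[X ≥ 11] ≤ 40/99 ≈ 0.404.


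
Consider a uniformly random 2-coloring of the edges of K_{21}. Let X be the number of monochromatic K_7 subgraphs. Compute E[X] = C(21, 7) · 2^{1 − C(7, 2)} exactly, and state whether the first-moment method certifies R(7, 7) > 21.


E[X] = C(21, 7) · 2^{1 − 21} = 116280 · 2^{−20} = 116280/1048576.
As a reduced fraction: E[X] = 14535/131072 ≈ 0.1108932.
Is E[X] < 1? YES.
Since E[X] < 1, there exists a 2-coloring of K_{21} with no monochromatic K_7; hence R(7, 7) > 21.

E[X] = 14535/131072 ≈ 0.1108932; E[X] < 1, so R(7, 7) > 21.


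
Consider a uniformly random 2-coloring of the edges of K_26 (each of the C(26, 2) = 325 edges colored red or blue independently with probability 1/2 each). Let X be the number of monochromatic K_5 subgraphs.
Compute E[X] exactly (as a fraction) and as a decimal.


Let X = Σ_S X_S over the C(26, 5) = 65780 subsets S of size 5, where X_S = 1 if the K_5 on S is monochromatic.
For a fixed S, the K_5 on S has C(5, 2) = 10 edges. P[all 10 edges red] = (1/2)^10, and likewise for blue, so P[monochromatic] = 2·(1/2)^10 = 2^{1 − 10} = 1/512.
By linearity: E[X] = C(26, 5) · 2^{1 − 10} = 65780 · 1/512 = 16445/128.
Numerically: E[X] ≈ 128.47656.

E[X] = C(26,5)·2^(1−C(5,2)) = 16445/128 ≈ 128.47656.


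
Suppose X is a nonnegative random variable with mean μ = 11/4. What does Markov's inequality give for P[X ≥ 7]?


μ = E[X] = 11/4, a = 7.
Markov: P[X ≥ 7] ≤ μ/a = (11/4)/7 = 11/28.
Numerically: ≈ 0.39286.
(Since a = 7 > μ = 2.75000, the bound 11/28 is < 1 and informative.)

P[X ≥ 7] ≤ 11/28 ≈ 0.39286.


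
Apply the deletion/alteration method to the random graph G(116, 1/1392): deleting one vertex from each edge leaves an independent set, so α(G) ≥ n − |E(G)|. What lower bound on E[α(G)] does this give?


E[|E(G)|] = C(116, 2)·p = 6670 · (1/1392) = 115/24.
E[α(G)] ≥ n − E[|E(G)|] = 116 − 115/24 = 2669/24.
Numerically: ≈ 111.20833.
(This is only a lower bound; the true E[α(G)] may be larger.)

E[α(G)] ≥ 2669/24 ≈ 111.20833.


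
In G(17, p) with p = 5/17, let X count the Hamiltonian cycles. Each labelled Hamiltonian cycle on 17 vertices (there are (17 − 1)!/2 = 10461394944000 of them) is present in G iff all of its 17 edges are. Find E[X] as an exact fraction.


K_17 has (17 − 1)!/2 = 10461394944000 labelled Hamiltonian cycles.
For each such Hamiltonian cycle H, let X_H = 1 if all 17 edges of H are present in G. Then P[X_H = 1] = p^{17} = (5/17)^{17} = 762939453125/827240261886336764177.
By linearity of expectation: E[X] = Σ_H E[X_H] = 10461394944000 · p^{17} = 10461394944000 · 762939453125/827240261886336764177 = 7981410937500000000000000/827240261886336764177.
Numerically: E[X] ≈ 9648.24.

E[X] = 10461394944000 · (5/17)^{17} = 7981410937500000000000000/827240261886336764177 ≈ 9648.24.


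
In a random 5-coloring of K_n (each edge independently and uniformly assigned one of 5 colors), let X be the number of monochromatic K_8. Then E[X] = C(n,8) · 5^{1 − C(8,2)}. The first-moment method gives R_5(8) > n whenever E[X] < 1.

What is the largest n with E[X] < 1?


We need C(n, 8) · 5^{1 − 28} < 1, i.e. C(n, 8) < 5^{28 − 1} = 7450580596923828125.
Check values of n near the boundary:
  n = 861: C(861, 8) = 7250034996615275865; 7250034996615275865 < 7450580596923828125? YES
  n = 862: C(862, 8) = 7317951015318931845; 7317951015318931845 < 7450580596923828125? YES
  n = 863: C(863, 8) = 7386423071602617757; 7386423071602617757 < 7450580596923828125? YES
  n = 864: C(864, 8) = 7455455062926006708; 7455455062926006708 < 7450580596923828125? NO
  n = 865: C(865, 8) = 7525050909487743060; 7525050909487743060 < 7450580596923828125? NO
  n = 866: C(866, 8) = 7595214554331451620; 7595214554331451620 < 7450580596923828125? NO
The largest n with C(n, 8) < 7450580596923828125 is n = 863 (where E[X] = 7386423071602617757/7450580596923828125 ≈ 0.991). Hence R_5(8) > 863, i.e. R_5(8) ≥ 864.

Largest n = 863; hence R_5(8) > 863.


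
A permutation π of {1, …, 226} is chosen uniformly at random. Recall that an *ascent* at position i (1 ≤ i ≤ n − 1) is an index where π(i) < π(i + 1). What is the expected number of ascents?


Write X = Σ X_I over i = 1, …, 225, with X_I the indicator of one ascent.
There are 225 indicators.
For each fixed i, the pair (π(i), π(i+1)) is a uniformly random ordered pair of distinct values from {1, …, 226}; by symmetry P[π(i) < π(i+1)] = 1/2.
By linearity: E[X] = 225 · (1/2) = (226 − 1) · (1/2) = 225/2 ≈ 112.500.

E[X] = 225/2 = 112.500.


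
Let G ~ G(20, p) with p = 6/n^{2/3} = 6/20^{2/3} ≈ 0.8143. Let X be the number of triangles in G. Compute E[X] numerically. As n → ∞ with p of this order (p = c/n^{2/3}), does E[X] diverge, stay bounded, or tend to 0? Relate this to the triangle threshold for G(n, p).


Number of potential triangles: C(20, 3) = 1140.
Each occurs with probability p³ ≈ (0.8143)³ ≈ 5.400000e-01.
By linearity: E[X] = C(20, 3)·p³ ≈ 1140 · 5.400000e-01 ≈ 615.6000.
Since α = 2/3 < 1, p = c/n^{2/3} ≫ 1/n is above the triangle threshold p ~ 1/n. Asymptotically E[X] ~ (c³/6)·n^{3(1−α)} = (6³/6)·n^{1} → ∞; triangles are abundant w.h.p.

E[X] ≈ 615.6000; in regime p = Θ(1/n^{2/3}) E[X] diverges (above the triangle threshold p ~ 1/n).


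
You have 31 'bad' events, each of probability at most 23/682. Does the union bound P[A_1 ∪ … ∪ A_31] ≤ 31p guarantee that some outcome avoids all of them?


Union bound: P[∪_{i=1}^{31} A_i] ≤ Σ_i P[A_i] ≤ 31·p = 31·(23/682) = 23/22.
Numerically: 23/22 ≈ 1.0454545.
Is 23/22 < 1? NO.
Since the bound 23/22 is ≥ 1, the union bound is uninformative here; it does NOT by itself certify existence.

31·p = 23/22 ≈ 1.0454545; existence NOT certified by the union bound.


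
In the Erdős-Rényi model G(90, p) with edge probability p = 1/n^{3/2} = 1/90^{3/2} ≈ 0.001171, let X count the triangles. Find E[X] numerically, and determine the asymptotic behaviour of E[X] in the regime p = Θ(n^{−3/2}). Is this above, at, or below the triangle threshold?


Number of potential triangles: C(90, 3) = 117480.
Each occurs with probability p³ ≈ (0.001171)³ ≈ 1.606603e-09.
By linearity: E[X] = C(90, 3)·p³ ≈ 117480 · 1.606603e-09 ≈ 0.0002.
Since α = 3/2 > 1, p = c/n^{3/2} = o(1/n) is below the triangle threshold p ~ 1/n. Asymptotically E[X] ~ (c³/6)·n^{3(1−α)} = (1³/6)·n^{-1.5} → 0, so by Markov's inequality G has no triangles w.h.p.

E[X] ≈ 0.0002; in regime p = Θ(1/n^{3/2}) E[X] tends to 0 (below the triangle threshold p ~ 1/n).
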